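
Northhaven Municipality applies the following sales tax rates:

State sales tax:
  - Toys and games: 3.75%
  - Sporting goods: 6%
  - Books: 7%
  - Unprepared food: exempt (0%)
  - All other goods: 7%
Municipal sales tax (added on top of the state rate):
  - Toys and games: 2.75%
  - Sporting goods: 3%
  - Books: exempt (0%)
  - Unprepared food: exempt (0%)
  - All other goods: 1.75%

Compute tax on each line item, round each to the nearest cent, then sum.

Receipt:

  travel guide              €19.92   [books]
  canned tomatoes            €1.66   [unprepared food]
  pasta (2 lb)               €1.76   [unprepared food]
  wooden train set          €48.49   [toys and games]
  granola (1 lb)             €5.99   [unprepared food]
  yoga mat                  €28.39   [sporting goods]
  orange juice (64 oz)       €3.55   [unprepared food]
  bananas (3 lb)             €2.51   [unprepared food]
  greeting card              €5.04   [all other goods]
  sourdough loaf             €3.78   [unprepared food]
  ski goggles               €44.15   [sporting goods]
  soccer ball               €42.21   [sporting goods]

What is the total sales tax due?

Travel guide €19.92: books → 7% + 0% municipal = 7% → €1.39
Canned tomatoes €1.66: unprepared food → 0% + 0% municipal = 0% → €0.00
Pasta (2 lb) €1.76: unprepared food → 0% + 0% municipal = 0% → €0.00
Wooden train set €48.49: toys and games → 3.75% + 2.75% municipal = 6.5% → €3.15
Granola (1 lb) €5.99: unprepared food → 0% + 0% municipal = 0% → €0.00
Yoga mat €28.39: sporting goods → 6% + 3% municipal = 9% → €2.56
Orange juice (64 oz) €3.55: unprepared food → 0% + 0% municipal = 0% → €0.00
Bananas (3 lb) €2.51: unprepared food → 0% + 0% municipal = 0% → €0.00
Greeting card €5.04: all other goods → 7% + 1.75% municipal = 8.75% → €0.44
Sourdough loaf €3.78: unprepared food → 0% + 0% municipal = 0% → €0.00
Ski goggles €44.15: sporting goods → 6% + 3% municipal = 9% → €3.97
Soccer ball €42.21: sporting goods → 6% + 3% municipal = 9% → €3.80
Total tax = €1.39 + €3.15 + €2.56 + €0.44 + €3.97 + €3.80 = €15.31

€15.31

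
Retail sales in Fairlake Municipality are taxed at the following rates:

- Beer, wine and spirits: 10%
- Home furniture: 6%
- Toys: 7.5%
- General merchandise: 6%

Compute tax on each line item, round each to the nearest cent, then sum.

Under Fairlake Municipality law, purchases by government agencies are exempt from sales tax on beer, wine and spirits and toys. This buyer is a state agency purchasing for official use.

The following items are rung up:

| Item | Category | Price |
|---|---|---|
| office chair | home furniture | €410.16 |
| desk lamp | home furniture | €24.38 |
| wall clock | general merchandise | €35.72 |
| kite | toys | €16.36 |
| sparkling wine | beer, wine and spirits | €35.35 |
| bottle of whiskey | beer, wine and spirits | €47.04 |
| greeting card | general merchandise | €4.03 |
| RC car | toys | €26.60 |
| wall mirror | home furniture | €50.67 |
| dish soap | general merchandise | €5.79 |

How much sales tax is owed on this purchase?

Office chair €410.16: home furniture → 6% → €24.61
Desk lamp €24.38: home furniture → 6% → €1.46
Wall clock €35.72: general merchandise → 6% → €2.14
Kite €16.36: toys, buyer-exempt → 0% → €0.00
Sparkling wine €35.35: beer, wine and spirits, buyer-exempt → 0% → €0.00
Bottle of whiskey €47.04: beer, wine and spirits, buyer-exempt → 0% → €0.00
Greeting card €4.03: general merchandise → 6% → €0.24
RC car €26.60: toys, buyer-exempt → 0% → €0.00
Wall mirror €50.67: home furniture → 6% → €3.04
Dish soap €5.79: general merchandise → 6% → €0.35
Total tax = €24.61 + €1.46 + €2.14 + €0.24 + €3.04 + €0.35 = €31.84

€31.84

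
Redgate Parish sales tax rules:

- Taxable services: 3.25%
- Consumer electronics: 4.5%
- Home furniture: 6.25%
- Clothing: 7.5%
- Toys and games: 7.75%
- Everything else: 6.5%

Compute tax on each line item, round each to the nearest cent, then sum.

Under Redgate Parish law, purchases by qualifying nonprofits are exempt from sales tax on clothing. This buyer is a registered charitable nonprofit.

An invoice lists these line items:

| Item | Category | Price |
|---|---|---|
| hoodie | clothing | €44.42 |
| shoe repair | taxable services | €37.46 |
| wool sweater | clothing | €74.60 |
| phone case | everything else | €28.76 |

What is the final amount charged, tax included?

Hoodie €44.42: clothing, buyer-exempt → 0% → €0.00
Shoe repair €37.46: taxable services → 3.25% → €1.22
Wool sweater €74.60: clothing, buyer-exempt → 0% → €0.00
Phone case €28.76: everything else → 6.5% → €1.87
Subtotal = €185.24; tax = €3.09; total due = €188.33

€188.33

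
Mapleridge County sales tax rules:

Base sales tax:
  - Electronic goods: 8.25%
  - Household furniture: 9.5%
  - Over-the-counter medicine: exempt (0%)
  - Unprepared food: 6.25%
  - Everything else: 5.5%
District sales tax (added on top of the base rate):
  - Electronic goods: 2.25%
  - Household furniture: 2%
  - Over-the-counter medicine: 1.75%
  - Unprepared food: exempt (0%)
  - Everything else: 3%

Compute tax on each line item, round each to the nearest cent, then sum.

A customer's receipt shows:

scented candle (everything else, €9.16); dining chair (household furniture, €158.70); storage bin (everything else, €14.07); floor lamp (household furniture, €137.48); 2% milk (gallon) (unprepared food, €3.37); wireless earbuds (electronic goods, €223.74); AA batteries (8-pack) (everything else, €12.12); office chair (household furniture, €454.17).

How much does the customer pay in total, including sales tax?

Scented candle €9.16: everything else → 5.5% + 3% district = 8.5% → €0.78
Dining chair €158.70: household furniture → 9.5% + 2% district = 11.5% → €18.25
Storage bin €14.07: everything else → 5.5% + 3% district = 8.5% → €1.20
Floor lamp €137.48: household furniture → 9.5% + 2% district = 11.5% → €15.81
2% milk (gallon) €3.37: unprepared food → 6.25% + 0% district = 6.25% → €0.21
Wireless earbuds €223.74: electronic goods → 8.25% + 2.25% district = 10.5% → €23.49
AA batteries (8-pack) €12.12: everything else → 5.5% + 3% district = 8.5% → €1.03
Office chair €454.17: household furniture → 9.5% + 2% district = 11.5% → €52.23
Subtotal = €1012.81; tax = €113.00; total due = €1125.81

€1125.81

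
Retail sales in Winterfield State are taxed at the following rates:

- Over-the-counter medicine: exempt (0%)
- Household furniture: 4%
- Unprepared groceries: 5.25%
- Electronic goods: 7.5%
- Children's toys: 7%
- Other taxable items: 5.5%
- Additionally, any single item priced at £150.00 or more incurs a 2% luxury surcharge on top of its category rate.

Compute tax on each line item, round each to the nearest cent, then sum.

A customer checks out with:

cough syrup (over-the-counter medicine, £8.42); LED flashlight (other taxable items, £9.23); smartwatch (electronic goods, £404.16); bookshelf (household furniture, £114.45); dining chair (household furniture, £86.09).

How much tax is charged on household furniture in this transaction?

Bookshelf £114.45: household furniture → 4% → £4.58
Dining chair £86.09: household furniture → 4% → £3.44
Tax on household furniture = £4.58 + £3.44 = £8.02

£8.02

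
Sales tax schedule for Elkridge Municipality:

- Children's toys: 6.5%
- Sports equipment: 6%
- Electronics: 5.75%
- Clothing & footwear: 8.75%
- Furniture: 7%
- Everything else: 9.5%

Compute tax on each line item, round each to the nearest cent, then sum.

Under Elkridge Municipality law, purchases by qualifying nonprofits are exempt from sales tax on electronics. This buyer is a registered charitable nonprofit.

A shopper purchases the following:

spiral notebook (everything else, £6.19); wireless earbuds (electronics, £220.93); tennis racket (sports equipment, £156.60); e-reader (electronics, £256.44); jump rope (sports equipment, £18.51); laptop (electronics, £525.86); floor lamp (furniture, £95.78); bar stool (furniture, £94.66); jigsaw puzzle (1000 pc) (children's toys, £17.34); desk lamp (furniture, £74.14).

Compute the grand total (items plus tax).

Spiral notebook £6.19: everything else → 9.5% → £0.59
Wireless earbuds £220.93: electronics, buyer-exempt → 0% → £0.00
Tennis racket £156.60: sports equipment → 6% → £9.40
E-reader £256.44: electronics, buyer-exempt → 0% → £0.00
Jump rope £18.51: sports equipment → 6% → £1.11
Laptop £525.86: electronics, buyer-exempt → 0% → £0.00
Floor lamp £95.78: furniture → 7% → £6.70
Bar stool £94.66: furniture → 7% → £6.63
Jigsaw puzzle (1000 pc) £17.34: children's toys → 6.5% → £1.13
Desk lamp £74.14: furniture → 7% → £5.19
Subtotal = £1466.45; tax = £30.75; total due = £1497.20

£1497.20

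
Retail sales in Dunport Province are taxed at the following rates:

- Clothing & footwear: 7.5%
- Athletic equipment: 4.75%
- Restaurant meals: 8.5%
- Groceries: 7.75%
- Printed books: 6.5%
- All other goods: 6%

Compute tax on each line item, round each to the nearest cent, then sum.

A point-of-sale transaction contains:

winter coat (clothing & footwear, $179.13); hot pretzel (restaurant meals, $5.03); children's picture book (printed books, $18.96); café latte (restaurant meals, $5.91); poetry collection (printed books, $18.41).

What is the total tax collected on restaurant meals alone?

$0.93

Hot pretzel $5.03: restaurant meals → 8.5% → $0.43
Café latte $5.91: restaurant meals → 8.5% → $0.50
Tax on restaurant meals = $0.43 + $0.50 = $0.93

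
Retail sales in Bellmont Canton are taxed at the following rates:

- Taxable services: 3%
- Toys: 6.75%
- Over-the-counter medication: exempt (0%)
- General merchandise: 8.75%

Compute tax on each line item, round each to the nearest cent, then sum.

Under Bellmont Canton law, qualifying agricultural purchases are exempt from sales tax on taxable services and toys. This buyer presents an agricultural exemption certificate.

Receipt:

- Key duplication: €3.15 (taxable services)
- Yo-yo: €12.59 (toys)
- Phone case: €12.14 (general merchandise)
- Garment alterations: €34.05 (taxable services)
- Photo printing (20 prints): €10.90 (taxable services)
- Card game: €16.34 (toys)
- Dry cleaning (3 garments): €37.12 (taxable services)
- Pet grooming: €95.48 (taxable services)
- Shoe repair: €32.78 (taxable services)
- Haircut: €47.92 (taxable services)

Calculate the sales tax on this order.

Key duplication €3.15: taxable services, buyer-exempt → 0% → €0.00
Yo-yo €12.59: toys, buyer-exempt → 0% → €0.00
Phone case €12.14: general merchandise → 8.75% → €1.06
Garment alterations €34.05: taxable services, buyer-exempt → 0% → €0.00
Photo printing (20 prints) €10.90: taxable services, buyer-exempt → 0% → €0.00
Card game €16.34: toys, buyer-exempt → 0% → €0.00
Dry cleaning (3 garments) €37.12: taxable services, buyer-exempt → 0% → €0.00
Pet grooming €95.48: taxable services, buyer-exempt → 0% → €0.00
Shoe repair €32.78: taxable services, buyer-exempt → 0% → €0.00
Haircut €47.92: taxable services, buyer-exempt → 0% → €0.00
Total tax = €1.06

€1.06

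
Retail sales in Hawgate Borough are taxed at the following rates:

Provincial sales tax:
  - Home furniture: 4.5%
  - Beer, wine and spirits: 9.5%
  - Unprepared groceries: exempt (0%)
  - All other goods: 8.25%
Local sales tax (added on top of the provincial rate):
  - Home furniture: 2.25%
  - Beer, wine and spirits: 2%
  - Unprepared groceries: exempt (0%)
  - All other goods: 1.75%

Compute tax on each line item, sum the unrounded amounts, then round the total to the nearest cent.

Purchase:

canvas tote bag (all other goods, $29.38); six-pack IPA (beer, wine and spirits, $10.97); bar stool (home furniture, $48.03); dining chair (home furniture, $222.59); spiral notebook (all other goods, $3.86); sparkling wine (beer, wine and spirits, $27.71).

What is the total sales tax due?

$26.04

Canvas tote bag $29.38: all other goods → 8.25% + 1.75% local = 10% → $2.938
Six-pack IPA $10.97: beer, wine and spirits → 9.5% + 2% local = 11.5% → $1.26155
Bar stool $48.03: home furniture → 4.5% + 2.25% local = 6.75% → $3.242025
Dining chair $222.59: home furniture → 4.5% + 2.25% local = 6.75% → $15.024825
Spiral notebook $3.86: all other goods → 8.25% + 1.75% local = 10% → $0.386
Sparkling wine $27.71: beer, wine and spirits → 9.5% + 2% local = 11.5% → $3.18665
Unrounded tax sum = $26.03905 → $26.04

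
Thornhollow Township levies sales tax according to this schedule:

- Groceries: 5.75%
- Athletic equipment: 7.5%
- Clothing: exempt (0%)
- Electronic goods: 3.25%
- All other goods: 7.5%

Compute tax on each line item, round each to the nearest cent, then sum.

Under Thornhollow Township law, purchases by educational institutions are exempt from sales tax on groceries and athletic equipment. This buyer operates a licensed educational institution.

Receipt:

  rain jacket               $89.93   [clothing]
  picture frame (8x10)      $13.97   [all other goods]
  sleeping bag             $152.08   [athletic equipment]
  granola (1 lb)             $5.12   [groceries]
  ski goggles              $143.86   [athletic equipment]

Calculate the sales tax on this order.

$1.05

Rain jacket $89.93: clothing → 0% → $0.00
Picture frame (8x10) $13.97: all other goods → 7.5% → $1.05
Sleeping bag $152.08: athletic equipment, buyer-exempt → 0% → $0.00
Granola (1 lb) $5.12: groceries, buyer-exempt → 0% → $0.00
Ski goggles $143.86: athletic equipment, buyer-exempt → 0% → $0.00
Total tax = $1.05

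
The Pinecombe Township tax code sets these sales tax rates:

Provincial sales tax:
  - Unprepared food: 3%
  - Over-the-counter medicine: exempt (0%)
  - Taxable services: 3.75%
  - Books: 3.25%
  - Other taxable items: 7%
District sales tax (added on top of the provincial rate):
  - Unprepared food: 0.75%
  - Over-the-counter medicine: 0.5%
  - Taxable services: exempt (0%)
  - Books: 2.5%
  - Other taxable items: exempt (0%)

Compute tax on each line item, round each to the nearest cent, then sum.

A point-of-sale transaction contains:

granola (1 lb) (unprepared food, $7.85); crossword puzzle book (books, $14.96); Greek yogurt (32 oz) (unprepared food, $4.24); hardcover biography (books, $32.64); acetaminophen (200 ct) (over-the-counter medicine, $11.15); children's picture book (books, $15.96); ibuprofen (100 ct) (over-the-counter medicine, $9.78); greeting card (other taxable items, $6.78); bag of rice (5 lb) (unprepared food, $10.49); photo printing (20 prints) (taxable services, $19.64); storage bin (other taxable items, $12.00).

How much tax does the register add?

$6.66

Granola (1 lb) $7.85: unprepared food → 3% + 0.75% district = 3.75% → $0.29
Crossword puzzle book $14.96: books → 3.25% + 2.5% district = 5.75% → $0.86
Greek yogurt (32 oz) $4.24: unprepared food → 3% + 0.75% district = 3.75% → $0.16
Hardcover biography $32.64: books → 3.25% + 2.5% district = 5.75% → $1.88
Acetaminophen (200 ct) $11.15: over-the-counter medicine → 0% + 0.5% district = 0.5% → $0.06
Children's picture book $15.96: books → 3.25% + 2.5% district = 5.75% → $0.92
Ibuprofen (100 ct) $9.78: over-the-counter medicine → 0% + 0.5% district = 0.5% → $0.05
Greeting card $6.78: other taxable items → 7% + 0% district = 7% → $0.47
Bag of rice (5 lb) $10.49: unprepared food → 3% + 0.75% district = 3.75% → $0.39
Photo printing (20 prints) $19.64: taxable services → 3.75% + 0% district = 3.75% → $0.74
Storage bin $12.00: other taxable items → 7% + 0% district = 7% → $0.84
Total tax = $0.29 + $0.86 + $0.16 + $1.88 + $0.06 + $0.92 + $0.05 + $0.47 + $0.39 + $0.74 + $0.84 = $6.66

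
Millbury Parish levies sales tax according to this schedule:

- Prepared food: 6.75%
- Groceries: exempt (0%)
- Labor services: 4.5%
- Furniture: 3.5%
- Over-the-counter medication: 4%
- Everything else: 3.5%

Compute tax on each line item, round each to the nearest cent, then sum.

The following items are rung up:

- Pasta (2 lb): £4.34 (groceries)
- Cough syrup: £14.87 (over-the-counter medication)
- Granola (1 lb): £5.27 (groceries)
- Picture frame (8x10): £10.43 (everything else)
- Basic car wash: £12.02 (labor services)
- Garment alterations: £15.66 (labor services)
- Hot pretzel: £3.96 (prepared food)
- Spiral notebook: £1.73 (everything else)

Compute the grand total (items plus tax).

Pasta (2 lb) £4.34: groceries → 0% → £0.00
Cough syrup £14.87: over-the-counter medication → 4% → £0.59
Granola (1 lb) £5.27: groceries → 0% → £0.00
Picture frame (8x10) £10.43: everything else → 3.5% → £0.37
Basic car wash £12.02: labor services → 4.5% → £0.54
Garment alterations £15.66: labor services → 4.5% → £0.70
Hot pretzel £3.96: prepared food → 6.75% → £0.27
Spiral notebook £1.73: everything else → 3.5% → £0.06
Subtotal = £68.28; tax = £2.53; total due = £70.81

£70.81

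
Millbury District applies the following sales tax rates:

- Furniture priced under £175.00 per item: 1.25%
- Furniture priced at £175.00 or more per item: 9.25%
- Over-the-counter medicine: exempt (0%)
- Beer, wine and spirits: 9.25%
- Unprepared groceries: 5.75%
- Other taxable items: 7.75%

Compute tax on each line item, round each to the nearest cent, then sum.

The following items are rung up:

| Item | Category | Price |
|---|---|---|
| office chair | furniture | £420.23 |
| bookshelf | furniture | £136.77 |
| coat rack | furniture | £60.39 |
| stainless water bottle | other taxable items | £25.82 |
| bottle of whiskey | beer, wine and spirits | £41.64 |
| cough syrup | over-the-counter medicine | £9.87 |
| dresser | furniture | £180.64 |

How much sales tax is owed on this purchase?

Office chair £420.23: furniture, £175.00 or more → 9.25% → £38.87
Bookshelf £136.77: furniture, under £175.00 → 1.25% → £1.71
Coat rack £60.39: furniture, under £175.00 → 1.25% → £0.75
Stainless water bottle £25.82: other taxable items → 7.75% → £2.00
Bottle of whiskey £41.64: beer, wine and spirits → 9.25% → £3.85
Cough syrup £9.87: over-the-counter medicine → 0% → £0.00
Dresser £180.64: furniture, £175.00 or more → 9.25% → £16.71
Total tax = £38.87 + £1.71 + £0.75 + £2.00 + £3.85 + £16.71 = £63.89

£63.89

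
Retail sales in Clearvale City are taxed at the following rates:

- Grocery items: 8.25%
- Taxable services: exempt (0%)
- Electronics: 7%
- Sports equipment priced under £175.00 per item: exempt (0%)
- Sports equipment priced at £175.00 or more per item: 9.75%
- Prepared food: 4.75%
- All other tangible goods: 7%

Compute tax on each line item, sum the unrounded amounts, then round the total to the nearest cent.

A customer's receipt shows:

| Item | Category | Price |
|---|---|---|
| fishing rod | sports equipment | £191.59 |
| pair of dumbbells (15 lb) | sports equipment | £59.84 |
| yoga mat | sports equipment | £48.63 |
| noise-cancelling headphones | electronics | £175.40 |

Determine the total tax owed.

£30.96

Fishing rod £191.59: sports equipment, £175.00 or more → 9.75% → £18.680025
Pair of dumbbells (15 lb) £59.84: sports equipment, under £175.00 → 0% → £0.00
Yoga mat £48.63: sports equipment, under £175.00 → 0% → £0.00
Noise-cancelling headphones £175.40: electronics → 7% → £12.278
Unrounded tax sum = £30.958025 → £30.96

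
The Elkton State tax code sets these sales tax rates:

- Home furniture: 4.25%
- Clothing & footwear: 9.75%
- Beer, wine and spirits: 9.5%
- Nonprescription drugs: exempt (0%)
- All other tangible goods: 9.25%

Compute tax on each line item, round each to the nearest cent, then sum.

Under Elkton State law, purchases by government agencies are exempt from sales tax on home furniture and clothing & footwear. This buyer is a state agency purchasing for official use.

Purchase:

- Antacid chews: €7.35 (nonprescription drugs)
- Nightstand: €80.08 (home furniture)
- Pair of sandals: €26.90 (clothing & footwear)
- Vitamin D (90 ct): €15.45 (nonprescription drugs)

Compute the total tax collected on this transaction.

€0.00

Antacid chews €7.35: nonprescription drugs → 0% → €0.00
Nightstand €80.08: home furniture, buyer-exempt → 0% → €0.00
Pair of sandals €26.90: clothing & footwear, buyer-exempt → 0% → €0.00
Vitamin D (90 ct) €15.45: nonprescription drugs → 0% → €0.00
Total tax = €0.00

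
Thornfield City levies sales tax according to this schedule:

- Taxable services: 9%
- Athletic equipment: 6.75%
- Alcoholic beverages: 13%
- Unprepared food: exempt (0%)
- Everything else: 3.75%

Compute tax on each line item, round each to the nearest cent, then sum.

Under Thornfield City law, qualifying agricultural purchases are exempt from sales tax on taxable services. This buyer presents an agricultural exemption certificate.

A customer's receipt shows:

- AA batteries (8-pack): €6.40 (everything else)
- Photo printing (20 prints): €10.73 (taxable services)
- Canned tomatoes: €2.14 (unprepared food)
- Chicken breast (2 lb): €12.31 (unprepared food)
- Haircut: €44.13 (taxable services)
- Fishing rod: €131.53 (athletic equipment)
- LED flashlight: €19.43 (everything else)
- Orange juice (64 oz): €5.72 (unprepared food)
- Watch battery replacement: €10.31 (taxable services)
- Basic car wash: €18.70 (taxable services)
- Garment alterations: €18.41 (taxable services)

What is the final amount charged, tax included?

AA batteries (8-pack) €6.40: everything else → 3.75% → €0.24
Photo printing (20 prints) €10.73: taxable services, buyer-exempt → 0% → €0.00
Canned tomatoes €2.14: unprepared food → 0% → €0.00
Chicken breast (2 lb) €12.31: unprepared food → 0% → €0.00
Haircut €44.13: taxable services, buyer-exempt → 0% → €0.00
Fishing rod €131.53: athletic equipment → 6.75% → €8.88
LED flashlight €19.43: everything else → 3.75% → €0.73
Orange juice (64 oz) €5.72: unprepared food → 0% → €0.00
Watch battery replacement €10.31: taxable services, buyer-exempt → 0% → €0.00
Basic car wash €18.70: taxable services, buyer-exempt → 0% → €0.00
Garment alterations €18.41: taxable services, buyer-exempt → 0% → €0.00
Subtotal = €279.81; tax = €9.85; total due = €289.66

€289.66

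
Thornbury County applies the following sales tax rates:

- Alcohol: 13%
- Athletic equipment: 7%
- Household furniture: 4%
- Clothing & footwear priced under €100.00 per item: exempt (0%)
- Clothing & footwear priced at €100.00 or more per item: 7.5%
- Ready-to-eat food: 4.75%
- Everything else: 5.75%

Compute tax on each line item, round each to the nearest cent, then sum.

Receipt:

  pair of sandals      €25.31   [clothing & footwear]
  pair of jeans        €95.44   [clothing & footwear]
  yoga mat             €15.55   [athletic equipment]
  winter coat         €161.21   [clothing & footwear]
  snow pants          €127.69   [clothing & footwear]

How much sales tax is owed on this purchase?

Pair of sandals €25.31: clothing & footwear, under €100.00 → 0% → €0.00
Pair of jeans €95.44: clothing & footwear, under €100.00 → 0% → €0.00
Yoga mat €15.55: athletic equipment → 7% → €1.09
Winter coat €161.21: clothing & footwear, €100.00 or more → 7.5% → €12.09
Snow pants €127.69: clothing & footwear, €100.00 or more → 7.5% → €9.58
Total tax = €1.09 + €12.09 + €9.58 = €22.76

€22.76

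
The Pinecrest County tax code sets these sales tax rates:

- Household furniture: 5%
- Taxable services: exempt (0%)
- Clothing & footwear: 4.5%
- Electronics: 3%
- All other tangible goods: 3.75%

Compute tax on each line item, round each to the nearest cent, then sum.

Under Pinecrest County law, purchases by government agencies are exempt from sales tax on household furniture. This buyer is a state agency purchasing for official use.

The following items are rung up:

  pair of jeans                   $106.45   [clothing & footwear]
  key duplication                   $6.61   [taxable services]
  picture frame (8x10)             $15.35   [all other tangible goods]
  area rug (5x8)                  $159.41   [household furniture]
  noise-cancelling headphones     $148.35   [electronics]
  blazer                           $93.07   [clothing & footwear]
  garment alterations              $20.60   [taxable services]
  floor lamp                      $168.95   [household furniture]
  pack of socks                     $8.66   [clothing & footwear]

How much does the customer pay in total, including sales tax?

$741.85

Pair of jeans $106.45: clothing & footwear → 4.5% → $4.79
Key duplication $6.61: taxable services → 0% → $0.00
Picture frame (8x10) $15.35: all other tangible goods → 3.75% → $0.58
Area rug (5x8) $159.41: household furniture, buyer-exempt → 0% → $0.00
Noise-cancelling headphones $148.35: electronics → 3% → $4.45
Blazer $93.07: clothing & footwear → 4.5% → $4.19
Garment alterations $20.60: taxable services → 0% → $0.00
Floor lamp $168.95: household furniture, buyer-exempt → 0% → $0.00
Pack of socks $8.66: clothing & footwear → 4.5% → $0.39
Subtotal = $727.45; tax = $14.40; total due = $741.85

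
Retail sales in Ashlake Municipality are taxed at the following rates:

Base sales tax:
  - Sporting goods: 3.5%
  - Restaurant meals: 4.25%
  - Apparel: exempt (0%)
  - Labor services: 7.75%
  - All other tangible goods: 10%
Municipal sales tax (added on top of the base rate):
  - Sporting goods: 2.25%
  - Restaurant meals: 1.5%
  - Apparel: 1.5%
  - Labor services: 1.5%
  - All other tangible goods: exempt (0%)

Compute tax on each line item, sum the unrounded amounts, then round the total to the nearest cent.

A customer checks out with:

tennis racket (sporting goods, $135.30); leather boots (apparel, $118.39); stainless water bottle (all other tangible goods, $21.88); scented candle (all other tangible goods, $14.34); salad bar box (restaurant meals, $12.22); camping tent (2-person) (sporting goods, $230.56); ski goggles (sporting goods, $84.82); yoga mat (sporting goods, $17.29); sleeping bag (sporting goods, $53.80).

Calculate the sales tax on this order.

Tennis racket $135.30: sporting goods → 3.5% + 2.25% municipal = 5.75% → $7.77975
Leather boots $118.39: apparel → 0% + 1.5% municipal = 1.5% → $1.77585
Stainless water bottle $21.88: all other tangible goods → 10% + 0% municipal = 10% → $2.188
Scented candle $14.34: all other tangible goods → 10% + 0% municipal = 10% → $1.434
Salad bar box $12.22: restaurant meals → 4.25% + 1.5% municipal = 5.75% → $0.70265
Camping tent (2-person) $230.56: sporting goods → 3.5% + 2.25% municipal = 5.75% → $13.2572
Ski goggles $84.82: sporting goods → 3.5% + 2.25% municipal = 5.75% → $4.87715
Yoga mat $17.29: sporting goods → 3.5% + 2.25% municipal = 5.75% → $0.994175
Sleeping bag $53.80: sporting goods → 3.5% + 2.25% municipal = 5.75% → $3.0935
Unrounded tax sum = $36.102275 → $36.10

$36.10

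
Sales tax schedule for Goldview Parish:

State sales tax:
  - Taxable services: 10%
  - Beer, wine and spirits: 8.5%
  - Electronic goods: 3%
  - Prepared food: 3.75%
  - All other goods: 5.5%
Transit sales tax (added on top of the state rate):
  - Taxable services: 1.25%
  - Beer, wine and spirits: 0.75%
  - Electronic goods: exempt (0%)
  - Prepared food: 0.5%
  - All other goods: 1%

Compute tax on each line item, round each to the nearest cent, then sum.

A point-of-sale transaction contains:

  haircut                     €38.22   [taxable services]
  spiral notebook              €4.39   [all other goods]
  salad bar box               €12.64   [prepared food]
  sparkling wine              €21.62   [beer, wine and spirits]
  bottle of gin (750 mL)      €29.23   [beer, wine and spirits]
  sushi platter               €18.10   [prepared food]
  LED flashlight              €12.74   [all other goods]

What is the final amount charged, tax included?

Haircut €38.22: taxable services → 10% + 1.25% transit = 11.25% → €4.30
Spiral notebook €4.39: all other goods → 5.5% + 1% transit = 6.5% → €0.29
Salad bar box €12.64: prepared food → 3.75% + 0.5% transit = 4.25% → €0.54
Sparkling wine €21.62: beer, wine and spirits → 8.5% + 0.75% transit = 9.25% → €2.00
Bottle of gin (750 mL) €29.23: beer, wine and spirits → 8.5% + 0.75% transit = 9.25% → €2.70
Sushi platter €18.10: prepared food → 3.75% + 0.5% transit = 4.25% → €0.77
LED flashlight €12.74: all other goods → 5.5% + 1% transit = 6.5% → €0.83
Subtotal = €136.94; tax = €11.43; total due = €148.37

€148.37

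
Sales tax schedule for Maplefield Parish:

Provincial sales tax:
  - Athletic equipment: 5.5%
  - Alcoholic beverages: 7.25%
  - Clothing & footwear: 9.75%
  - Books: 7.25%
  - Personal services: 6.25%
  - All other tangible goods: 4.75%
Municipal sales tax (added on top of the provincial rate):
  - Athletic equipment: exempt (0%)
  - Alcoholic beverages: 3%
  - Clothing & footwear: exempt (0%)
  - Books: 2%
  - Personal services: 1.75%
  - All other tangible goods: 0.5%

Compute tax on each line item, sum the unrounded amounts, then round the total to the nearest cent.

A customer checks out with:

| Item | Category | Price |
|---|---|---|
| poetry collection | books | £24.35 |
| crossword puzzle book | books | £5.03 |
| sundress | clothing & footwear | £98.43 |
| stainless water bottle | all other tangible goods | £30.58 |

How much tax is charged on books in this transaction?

Poetry collection £24.35: books → 7.25% + 2% municipal = 9.25% → £2.252375
Crossword puzzle book £5.03: books → 7.25% + 2% municipal = 9.25% → £0.465275
Tax on books: unrounded sum = £2.71765 → £2.72

£2.72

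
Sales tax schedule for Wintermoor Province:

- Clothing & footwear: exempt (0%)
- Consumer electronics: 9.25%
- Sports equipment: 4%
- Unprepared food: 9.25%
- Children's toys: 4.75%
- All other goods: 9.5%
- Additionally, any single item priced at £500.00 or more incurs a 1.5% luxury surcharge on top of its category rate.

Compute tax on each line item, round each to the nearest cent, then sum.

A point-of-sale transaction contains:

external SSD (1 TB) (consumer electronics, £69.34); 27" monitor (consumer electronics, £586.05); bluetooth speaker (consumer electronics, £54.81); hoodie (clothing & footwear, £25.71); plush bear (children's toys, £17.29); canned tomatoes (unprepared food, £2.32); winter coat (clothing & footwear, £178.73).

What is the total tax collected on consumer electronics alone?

External SSD (1 TB) £69.34: consumer electronics → 9.25% → £6.41
27" monitor £586.05: consumer electronics → 9.25% + 1.5% surcharge = 10.75% → £63.00
Bluetooth speaker £54.81: consumer electronics → 9.25% → £5.07
Tax on consumer electronics = £6.41 + £63.00 + £5.07 = £74.48

£74.48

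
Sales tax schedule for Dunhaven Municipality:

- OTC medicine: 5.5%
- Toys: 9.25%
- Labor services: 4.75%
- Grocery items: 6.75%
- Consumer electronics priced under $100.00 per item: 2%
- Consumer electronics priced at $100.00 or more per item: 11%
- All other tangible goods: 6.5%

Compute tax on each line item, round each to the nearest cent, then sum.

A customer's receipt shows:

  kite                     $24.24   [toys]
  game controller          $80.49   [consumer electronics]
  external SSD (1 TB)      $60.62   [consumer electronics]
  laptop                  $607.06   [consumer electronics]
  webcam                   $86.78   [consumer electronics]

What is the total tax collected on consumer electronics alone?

$71.34

Game controller $80.49: consumer electronics, under $100.00 → 2% → $1.61
External SSD (1 TB) $60.62: consumer electronics, under $100.00 → 2% → $1.21
Laptop $607.06: consumer electronics, $100.00 or more → 11% → $66.78
Webcam $86.78: consumer electronics, under $100.00 → 2% → $1.74
Tax on consumer electronics = $1.61 + $1.21 + $66.78 + $1.74 = $71.34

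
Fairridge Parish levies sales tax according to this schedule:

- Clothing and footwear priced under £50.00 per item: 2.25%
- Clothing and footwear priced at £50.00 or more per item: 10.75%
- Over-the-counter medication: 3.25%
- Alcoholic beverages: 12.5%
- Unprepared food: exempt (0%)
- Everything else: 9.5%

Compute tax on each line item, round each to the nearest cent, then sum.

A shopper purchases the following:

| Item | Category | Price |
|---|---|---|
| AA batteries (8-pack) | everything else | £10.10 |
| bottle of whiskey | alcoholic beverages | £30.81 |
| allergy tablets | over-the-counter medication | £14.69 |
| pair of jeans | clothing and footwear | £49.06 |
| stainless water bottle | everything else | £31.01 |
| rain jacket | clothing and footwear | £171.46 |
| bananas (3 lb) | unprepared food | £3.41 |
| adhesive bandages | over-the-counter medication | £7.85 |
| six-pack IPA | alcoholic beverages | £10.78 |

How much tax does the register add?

AA batteries (8-pack) £10.10: everything else → 9.5% → £0.96
Bottle of whiskey £30.81: alcoholic beverages → 12.5% → £3.85
Allergy tablets £14.69: over-the-counter medication → 3.25% → £0.48
Pair of jeans £49.06: clothing and footwear, under £50.00 → 2.25% → £1.10
Stainless water bottle £31.01: everything else → 9.5% → £2.95
Rain jacket £171.46: clothing and footwear, £50.00 or more → 10.75% → £18.43
Bananas (3 lb) £3.41: unprepared food → 0% → £0.00
Adhesive bandages £7.85: over-the-counter medication → 3.25% → £0.26
Six-pack IPA £10.78: alcoholic beverages → 12.5% → £1.35
Total tax = £0.96 + £3.85 + £0.48 + £1.10 + £2.95 + £18.43 + £0.26 + £1.35 = £29.38

£29.38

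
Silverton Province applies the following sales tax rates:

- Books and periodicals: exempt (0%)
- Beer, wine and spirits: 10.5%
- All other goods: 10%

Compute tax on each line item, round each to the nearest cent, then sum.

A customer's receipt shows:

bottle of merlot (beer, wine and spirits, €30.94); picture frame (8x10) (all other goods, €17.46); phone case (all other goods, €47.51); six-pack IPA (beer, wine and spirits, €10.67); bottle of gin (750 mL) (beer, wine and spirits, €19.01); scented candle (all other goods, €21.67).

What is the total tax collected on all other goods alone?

€8.67

Picture frame (8x10) €17.46: all other goods → 10% → €1.75
Phone case €47.51: all other goods → 10% → €4.75
Scented candle €21.67: all other goods → 10% → €2.17
Tax on all other goods = €1.75 + €4.75 + €2.17 = €8.67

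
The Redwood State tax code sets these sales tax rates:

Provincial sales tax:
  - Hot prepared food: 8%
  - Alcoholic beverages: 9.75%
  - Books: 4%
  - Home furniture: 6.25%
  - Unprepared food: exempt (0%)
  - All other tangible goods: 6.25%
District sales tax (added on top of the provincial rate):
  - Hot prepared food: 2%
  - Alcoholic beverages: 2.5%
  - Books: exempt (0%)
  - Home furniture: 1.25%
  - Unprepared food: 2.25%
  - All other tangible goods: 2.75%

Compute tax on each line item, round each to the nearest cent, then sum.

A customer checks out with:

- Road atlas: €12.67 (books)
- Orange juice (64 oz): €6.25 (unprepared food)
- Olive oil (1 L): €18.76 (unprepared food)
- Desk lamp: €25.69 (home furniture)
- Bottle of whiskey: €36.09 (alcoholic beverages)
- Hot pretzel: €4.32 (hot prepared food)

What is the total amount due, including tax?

Road atlas €12.67: books → 4% + 0% district = 4% → €0.51
Orange juice (64 oz) €6.25: unprepared food → 0% + 2.25% district = 2.25% → €0.14
Olive oil (1 L) €18.76: unprepared food → 0% + 2.25% district = 2.25% → €0.42
Desk lamp €25.69: home furniture → 6.25% + 1.25% district = 7.5% → €1.93
Bottle of whiskey €36.09: alcoholic beverages → 9.75% + 2.5% district = 12.25% → €4.42
Hot pretzel €4.32: hot prepared food → 8% + 2% district = 10% → €0.43
Subtotal = €103.78; tax = €7.85; total due = €111.63

€111.63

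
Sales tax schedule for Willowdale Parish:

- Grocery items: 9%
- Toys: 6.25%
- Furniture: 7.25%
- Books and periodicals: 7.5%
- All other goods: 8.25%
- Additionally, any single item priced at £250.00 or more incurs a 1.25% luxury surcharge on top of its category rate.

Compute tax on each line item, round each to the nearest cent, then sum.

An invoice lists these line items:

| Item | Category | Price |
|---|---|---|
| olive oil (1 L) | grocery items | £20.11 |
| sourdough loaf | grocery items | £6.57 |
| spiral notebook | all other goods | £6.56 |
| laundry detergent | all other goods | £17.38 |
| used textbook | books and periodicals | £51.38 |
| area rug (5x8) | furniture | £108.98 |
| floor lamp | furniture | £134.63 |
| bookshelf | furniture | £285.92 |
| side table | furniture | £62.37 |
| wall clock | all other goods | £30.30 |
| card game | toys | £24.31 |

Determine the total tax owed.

£58.72

Olive oil (1 L) £20.11: grocery items → 9% → £1.81
Sourdough loaf £6.57: grocery items → 9% → £0.59
Spiral notebook £6.56: all other goods → 8.25% → £0.54
Laundry detergent £17.38: all other goods → 8.25% → £1.43
Used textbook £51.38: books and periodicals → 7.5% → £3.85
Area rug (5x8) £108.98: furniture → 7.25% → £7.90
Floor lamp £134.63: furniture → 7.25% → £9.76
Bookshelf £285.92: furniture → 7.25% + 1.25% surcharge = 8.5% → £24.30
Side table £62.37: furniture → 7.25% → £4.52
Wall clock £30.30: all other goods → 8.25% → £2.50
Card game £24.31: toys → 6.25% → £1.52
Total tax = £1.81 + £0.59 + £0.54 + £1.43 + £3.85 + £7.90 + £9.76 + £24.30 + £4.52 + £2.50 + £1.52 = £58.72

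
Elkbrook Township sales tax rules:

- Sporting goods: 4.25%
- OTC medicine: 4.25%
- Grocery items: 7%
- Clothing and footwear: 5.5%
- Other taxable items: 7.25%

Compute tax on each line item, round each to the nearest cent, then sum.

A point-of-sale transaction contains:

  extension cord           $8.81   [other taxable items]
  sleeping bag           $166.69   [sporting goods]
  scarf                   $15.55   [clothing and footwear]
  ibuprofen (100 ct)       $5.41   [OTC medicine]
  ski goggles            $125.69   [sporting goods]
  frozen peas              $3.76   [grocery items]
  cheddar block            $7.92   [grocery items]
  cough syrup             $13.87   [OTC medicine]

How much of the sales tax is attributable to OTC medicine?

$0.82

Ibuprofen (100 ct) $5.41: OTC medicine → 4.25% → $0.23
Cough syrup $13.87: OTC medicine → 4.25% → $0.59
Tax on OTC medicine = $0.23 + $0.59 = $0.82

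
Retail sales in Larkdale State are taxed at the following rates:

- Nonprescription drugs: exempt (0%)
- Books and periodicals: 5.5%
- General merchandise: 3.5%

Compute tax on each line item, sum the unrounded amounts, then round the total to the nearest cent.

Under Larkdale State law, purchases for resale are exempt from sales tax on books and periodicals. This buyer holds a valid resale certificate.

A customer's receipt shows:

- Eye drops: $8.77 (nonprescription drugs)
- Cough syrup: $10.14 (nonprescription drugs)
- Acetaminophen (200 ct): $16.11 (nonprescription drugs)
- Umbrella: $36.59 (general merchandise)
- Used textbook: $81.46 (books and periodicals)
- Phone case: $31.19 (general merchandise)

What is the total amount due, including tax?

$186.63

Eye drops $8.77: nonprescription drugs → 0% → $0.00
Cough syrup $10.14: nonprescription drugs → 0% → $0.00
Acetaminophen (200 ct) $16.11: nonprescription drugs → 0% → $0.00
Umbrella $36.59: general merchandise → 3.5% → $1.28065
Used textbook $81.46: books and periodicals, buyer-exempt → 0% → $0.00
Phone case $31.19: general merchandise → 3.5% → $1.09165
Subtotal = $184.26; unrounded tax = $2.3723 → $2.37; total due = $186.63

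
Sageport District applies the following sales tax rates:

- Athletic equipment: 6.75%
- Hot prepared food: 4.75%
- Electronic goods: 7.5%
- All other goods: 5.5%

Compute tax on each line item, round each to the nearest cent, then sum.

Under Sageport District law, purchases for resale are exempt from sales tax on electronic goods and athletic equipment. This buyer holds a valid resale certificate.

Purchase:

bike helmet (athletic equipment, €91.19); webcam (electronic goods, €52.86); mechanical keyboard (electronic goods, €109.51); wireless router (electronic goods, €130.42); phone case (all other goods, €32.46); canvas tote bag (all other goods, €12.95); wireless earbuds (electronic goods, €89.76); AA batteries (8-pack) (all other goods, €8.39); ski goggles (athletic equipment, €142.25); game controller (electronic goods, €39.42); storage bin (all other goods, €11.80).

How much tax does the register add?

Bike helmet €91.19: athletic equipment, buyer-exempt → 0% → €0.00
Webcam €52.86: electronic goods, buyer-exempt → 0% → €0.00
Mechanical keyboard €109.51: electronic goods, buyer-exempt → 0% → €0.00
Wireless router €130.42: electronic goods, buyer-exempt → 0% → €0.00
Phone case €32.46: all other goods → 5.5% → €1.79
Canvas tote bag €12.95: all other goods → 5.5% → €0.71
Wireless earbuds €89.76: electronic goods, buyer-exempt → 0% → €0.00
AA batteries (8-pack) €8.39: all other goods → 5.5% → €0.46
Ski goggles €142.25: athletic equipment, buyer-exempt → 0% → €0.00
Game controller €39.42: electronic goods, buyer-exempt → 0% → €0.00
Storage bin €11.80: all other goods → 5.5% → €0.65
Total tax = €1.79 + €0.71 + €0.46 + €0.65 = €3.61

€3.61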